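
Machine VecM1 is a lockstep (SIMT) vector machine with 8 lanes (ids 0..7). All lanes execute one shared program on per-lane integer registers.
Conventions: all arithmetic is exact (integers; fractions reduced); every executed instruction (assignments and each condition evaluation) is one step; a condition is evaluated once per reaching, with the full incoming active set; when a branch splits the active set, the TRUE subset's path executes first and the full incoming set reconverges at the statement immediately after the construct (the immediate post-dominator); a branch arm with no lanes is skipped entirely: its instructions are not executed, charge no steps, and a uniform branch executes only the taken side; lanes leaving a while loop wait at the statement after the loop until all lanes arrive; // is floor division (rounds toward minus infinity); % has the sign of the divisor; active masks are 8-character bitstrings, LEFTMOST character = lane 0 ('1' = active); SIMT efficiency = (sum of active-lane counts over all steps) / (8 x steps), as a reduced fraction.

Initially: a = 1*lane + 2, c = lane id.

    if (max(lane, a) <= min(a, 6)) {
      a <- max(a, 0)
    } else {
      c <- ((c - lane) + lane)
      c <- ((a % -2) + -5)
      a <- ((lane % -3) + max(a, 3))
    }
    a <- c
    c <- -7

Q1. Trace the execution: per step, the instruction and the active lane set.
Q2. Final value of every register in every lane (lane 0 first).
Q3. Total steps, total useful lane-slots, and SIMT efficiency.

step 0: eval (max(lane, a) <= min(a, 6)) 11111111
step 1: a <- max(a, 0)               11111000
step 2: c <- ((c - lane) + lane)     00000111
step 3: c <- ((a % -2) + -5)         00000111
step 4: a <- ((lane % -3) + max(a, 3)) 00000111
step 5: a <- c                       11111111
step 6: c <- -7                      11111111

Answer: 7 steps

a: 0,1,2,3,4,-6,-5,-6
c: -7,-7,-7,-7,-7,-7,-7,-7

steps = 7; useful = 38; efficiency = 38/56 = 19/28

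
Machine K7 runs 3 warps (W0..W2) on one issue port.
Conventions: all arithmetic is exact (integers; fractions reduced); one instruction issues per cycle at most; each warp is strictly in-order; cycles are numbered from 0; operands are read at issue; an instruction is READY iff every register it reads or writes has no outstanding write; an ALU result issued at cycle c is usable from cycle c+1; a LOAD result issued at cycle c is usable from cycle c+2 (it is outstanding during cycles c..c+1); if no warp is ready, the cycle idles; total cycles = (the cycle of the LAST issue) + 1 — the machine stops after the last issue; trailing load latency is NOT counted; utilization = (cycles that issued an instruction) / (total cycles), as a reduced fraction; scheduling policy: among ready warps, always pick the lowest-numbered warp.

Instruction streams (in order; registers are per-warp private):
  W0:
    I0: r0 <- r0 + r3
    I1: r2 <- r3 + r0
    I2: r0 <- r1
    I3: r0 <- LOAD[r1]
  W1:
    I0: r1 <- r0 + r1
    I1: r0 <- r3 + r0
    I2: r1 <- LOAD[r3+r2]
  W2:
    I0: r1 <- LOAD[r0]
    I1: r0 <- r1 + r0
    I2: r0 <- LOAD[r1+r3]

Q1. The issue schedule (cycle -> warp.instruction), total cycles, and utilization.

cycle 0: W0.I0
cycle 1: W0.I1
cycle 2: W0.I2
cycle 3: W0.I3
cycle 4: W1.I0
cycle 5: W1.I1
cycle 6: W1.I2
cycle 7: W2.I0
cycle 8: idle
cycle 9: W2.I1
cycle 10: W2.I2

Answer: 11 cycles, utilization 10/11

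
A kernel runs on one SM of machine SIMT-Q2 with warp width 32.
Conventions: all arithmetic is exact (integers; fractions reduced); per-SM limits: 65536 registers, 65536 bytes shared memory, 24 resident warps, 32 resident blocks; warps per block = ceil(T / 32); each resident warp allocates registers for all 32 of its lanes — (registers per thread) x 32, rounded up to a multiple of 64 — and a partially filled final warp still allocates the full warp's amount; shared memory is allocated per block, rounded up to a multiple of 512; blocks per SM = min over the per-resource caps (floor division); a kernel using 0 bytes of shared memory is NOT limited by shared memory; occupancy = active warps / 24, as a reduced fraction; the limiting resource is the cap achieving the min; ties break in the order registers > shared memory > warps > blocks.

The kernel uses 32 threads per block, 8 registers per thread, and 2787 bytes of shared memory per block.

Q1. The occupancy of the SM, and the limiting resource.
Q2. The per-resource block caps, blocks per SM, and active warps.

Answer: occupancy 7/8, limited by shared memory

registers: 256 blocks
shared memory: 21 blocks
warps: 24 blocks
blocks: 32 blocks

Answer: 21 blocks, 21 active warps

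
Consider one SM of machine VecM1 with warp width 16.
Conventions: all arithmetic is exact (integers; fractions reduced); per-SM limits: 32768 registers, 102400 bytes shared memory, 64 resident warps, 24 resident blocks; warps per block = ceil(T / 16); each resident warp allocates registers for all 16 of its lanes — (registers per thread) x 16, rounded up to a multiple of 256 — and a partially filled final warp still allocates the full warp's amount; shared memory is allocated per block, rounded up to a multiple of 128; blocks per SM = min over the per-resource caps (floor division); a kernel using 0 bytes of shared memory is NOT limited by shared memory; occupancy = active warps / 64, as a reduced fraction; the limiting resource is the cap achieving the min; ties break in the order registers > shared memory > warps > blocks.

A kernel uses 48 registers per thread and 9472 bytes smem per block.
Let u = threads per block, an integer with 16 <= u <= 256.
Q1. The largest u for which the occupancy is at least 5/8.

Answer: u = 224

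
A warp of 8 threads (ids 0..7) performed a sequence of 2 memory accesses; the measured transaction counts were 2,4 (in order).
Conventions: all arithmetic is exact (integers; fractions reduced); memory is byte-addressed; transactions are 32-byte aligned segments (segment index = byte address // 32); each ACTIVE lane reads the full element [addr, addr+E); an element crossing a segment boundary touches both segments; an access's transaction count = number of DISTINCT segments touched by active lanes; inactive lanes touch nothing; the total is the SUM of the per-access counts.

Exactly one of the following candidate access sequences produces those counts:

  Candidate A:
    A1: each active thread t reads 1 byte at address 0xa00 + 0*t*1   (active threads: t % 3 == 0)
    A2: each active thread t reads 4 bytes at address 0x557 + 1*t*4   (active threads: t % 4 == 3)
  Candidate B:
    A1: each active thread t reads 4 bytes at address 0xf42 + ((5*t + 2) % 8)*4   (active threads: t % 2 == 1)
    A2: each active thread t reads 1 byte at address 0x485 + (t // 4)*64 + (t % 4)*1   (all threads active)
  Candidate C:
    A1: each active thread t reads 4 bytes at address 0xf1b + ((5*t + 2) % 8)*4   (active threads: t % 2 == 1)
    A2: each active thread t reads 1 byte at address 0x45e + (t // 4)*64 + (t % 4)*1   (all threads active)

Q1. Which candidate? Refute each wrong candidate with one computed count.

A: A1 gives 1 transaction, not 2
B: A2 gives 2 transactions, not 4
C: all counts match (2,4)

Answer: C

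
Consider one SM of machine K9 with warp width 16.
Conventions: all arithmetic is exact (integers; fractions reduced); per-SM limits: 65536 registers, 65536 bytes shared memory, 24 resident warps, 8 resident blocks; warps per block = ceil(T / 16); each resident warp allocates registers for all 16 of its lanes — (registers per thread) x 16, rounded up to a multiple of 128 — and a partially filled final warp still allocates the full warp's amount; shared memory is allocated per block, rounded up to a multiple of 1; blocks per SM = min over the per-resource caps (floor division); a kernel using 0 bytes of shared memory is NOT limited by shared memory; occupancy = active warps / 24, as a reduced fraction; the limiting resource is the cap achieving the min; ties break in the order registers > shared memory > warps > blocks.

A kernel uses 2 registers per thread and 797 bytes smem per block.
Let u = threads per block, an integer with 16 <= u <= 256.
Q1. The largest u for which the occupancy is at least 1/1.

Answer: u = 192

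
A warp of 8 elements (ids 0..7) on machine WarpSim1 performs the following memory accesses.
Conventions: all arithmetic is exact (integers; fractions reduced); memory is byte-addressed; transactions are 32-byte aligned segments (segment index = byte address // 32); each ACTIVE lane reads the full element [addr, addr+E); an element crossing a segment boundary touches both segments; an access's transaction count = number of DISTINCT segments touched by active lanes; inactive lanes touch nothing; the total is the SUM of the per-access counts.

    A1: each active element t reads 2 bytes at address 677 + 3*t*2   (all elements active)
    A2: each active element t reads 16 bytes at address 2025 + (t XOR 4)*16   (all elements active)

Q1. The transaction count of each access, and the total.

A1: 2 transactions
A2: 5 transactions

Answer: 2,5; total 7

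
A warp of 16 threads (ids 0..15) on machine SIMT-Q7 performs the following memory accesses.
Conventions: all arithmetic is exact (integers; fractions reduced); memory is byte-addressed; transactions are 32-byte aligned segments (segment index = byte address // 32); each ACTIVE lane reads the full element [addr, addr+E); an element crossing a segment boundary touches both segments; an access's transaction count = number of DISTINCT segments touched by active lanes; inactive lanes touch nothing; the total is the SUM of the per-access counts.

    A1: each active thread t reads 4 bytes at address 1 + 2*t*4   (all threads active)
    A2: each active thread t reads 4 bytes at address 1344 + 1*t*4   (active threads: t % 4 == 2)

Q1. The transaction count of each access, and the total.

A1: 4 transactions
A2: 2 transactions

Answer: 4,2; total 6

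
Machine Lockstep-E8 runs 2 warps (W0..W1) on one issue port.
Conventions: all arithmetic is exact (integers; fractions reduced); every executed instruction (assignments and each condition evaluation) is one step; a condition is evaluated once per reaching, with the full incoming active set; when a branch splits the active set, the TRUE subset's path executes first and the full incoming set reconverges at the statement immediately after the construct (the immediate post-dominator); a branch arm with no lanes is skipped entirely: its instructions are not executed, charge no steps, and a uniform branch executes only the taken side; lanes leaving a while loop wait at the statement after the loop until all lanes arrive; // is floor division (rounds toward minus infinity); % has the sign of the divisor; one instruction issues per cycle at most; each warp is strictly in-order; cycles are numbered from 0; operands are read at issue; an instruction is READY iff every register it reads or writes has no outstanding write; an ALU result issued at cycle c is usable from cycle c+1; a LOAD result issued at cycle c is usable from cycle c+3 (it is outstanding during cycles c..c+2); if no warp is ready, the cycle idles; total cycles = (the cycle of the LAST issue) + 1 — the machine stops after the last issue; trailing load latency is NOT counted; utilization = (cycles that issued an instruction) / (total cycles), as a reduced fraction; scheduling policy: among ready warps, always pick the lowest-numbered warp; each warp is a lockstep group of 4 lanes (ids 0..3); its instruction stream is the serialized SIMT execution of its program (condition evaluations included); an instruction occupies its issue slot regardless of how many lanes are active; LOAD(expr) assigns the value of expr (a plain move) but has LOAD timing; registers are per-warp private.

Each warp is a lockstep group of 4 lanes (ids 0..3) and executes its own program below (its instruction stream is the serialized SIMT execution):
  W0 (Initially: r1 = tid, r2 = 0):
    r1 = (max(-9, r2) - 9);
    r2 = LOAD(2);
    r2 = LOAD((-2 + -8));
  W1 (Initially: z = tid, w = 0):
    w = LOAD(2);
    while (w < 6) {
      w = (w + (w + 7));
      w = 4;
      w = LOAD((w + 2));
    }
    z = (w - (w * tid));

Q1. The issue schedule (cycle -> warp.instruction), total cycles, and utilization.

cycle 0: W0.I0
cycle 1: W0.I1
cycle 2: W1.I0
cycle 3: idle
cycle 4: W0.I2
cycle 5: W1.I1
cycle 6: W1.I2
cycle 7: W1.I3
cycle 8: W1.I4
cycle 9: idle
cycle 10: idle
cycle 11: W1.I5
cycle 12: W1.I6

Answer: 13 cycles, utilization 10/13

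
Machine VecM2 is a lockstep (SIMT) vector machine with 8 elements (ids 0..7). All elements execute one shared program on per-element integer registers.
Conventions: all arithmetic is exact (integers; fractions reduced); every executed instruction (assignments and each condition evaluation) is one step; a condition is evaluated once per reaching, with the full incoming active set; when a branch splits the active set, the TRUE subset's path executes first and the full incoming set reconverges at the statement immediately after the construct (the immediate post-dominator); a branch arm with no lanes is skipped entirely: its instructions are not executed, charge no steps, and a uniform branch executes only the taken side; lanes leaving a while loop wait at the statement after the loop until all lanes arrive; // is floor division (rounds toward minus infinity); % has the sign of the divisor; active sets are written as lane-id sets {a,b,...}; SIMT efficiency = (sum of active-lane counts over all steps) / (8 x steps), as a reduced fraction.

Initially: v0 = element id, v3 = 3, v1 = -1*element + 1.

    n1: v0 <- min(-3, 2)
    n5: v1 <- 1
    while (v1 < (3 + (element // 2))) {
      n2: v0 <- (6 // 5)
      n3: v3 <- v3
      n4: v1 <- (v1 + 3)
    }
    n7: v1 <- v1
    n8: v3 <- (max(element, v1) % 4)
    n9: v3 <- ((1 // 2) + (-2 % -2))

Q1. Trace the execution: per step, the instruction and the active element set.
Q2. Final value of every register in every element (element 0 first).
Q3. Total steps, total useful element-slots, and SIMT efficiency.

step 0: v0 <- min(-3, 2)             {0,1,2,3,4,5,6,7}
step 1: v1 <- 1                      {0,1,2,3,4,5,6,7}
step 2: eval (v1 < (3 + (element // 2))) {0,1,2,3,4,5,6,7}
step 3: v0 <- (6 // 5)               {0,1,2,3,4,5,6,7}
step 4: v3 <- v3                     {0,1,2,3,4,5,6,7}
step 5: v1 <- (v1 + 3)               {0,1,2,3,4,5,6,7}
step 6: eval (v1 < (3 + (element // 2))) {0,1,2,3,4,5,6,7}
step 7: v0 <- (6 // 5)               {4,5,6,7}
step 8: v3 <- v3                     {4,5,6,7}
step 9: v1 <- (v1 + 3)               {4,5,6,7}
step 10: eval (v1 < (3 + (element // 2))) {4,5,6,7}
step 11: v1 <- v1                     {0,1,2,3,4,5,6,7}
step 12: v3 <- (max(element, v1) % 4) {0,1,2,3,4,5,6,7}
step 13: v3 <- ((1 // 2) + (-2 % -2)) {0,1,2,3,4,5,6,7}

Answer: 14 steps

v0: 1,1,1,1,1,1,1,1
v3: 0,0,0,0,0,0,0,0
v1: 4,4,4,4,7,7,7,7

steps = 14; useful = 96; efficiency = 96/112 = 6/7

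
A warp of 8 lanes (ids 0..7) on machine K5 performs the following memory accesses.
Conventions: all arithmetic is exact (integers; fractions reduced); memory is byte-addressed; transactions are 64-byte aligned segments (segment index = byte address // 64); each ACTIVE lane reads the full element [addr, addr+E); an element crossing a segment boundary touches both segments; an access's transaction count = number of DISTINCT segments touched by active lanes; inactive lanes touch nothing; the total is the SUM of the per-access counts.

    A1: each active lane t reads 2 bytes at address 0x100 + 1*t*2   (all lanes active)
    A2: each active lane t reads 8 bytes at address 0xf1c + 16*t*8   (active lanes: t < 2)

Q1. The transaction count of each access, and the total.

A1: 1 transaction
A2: 2 transactions

Answer: 1,2; total 3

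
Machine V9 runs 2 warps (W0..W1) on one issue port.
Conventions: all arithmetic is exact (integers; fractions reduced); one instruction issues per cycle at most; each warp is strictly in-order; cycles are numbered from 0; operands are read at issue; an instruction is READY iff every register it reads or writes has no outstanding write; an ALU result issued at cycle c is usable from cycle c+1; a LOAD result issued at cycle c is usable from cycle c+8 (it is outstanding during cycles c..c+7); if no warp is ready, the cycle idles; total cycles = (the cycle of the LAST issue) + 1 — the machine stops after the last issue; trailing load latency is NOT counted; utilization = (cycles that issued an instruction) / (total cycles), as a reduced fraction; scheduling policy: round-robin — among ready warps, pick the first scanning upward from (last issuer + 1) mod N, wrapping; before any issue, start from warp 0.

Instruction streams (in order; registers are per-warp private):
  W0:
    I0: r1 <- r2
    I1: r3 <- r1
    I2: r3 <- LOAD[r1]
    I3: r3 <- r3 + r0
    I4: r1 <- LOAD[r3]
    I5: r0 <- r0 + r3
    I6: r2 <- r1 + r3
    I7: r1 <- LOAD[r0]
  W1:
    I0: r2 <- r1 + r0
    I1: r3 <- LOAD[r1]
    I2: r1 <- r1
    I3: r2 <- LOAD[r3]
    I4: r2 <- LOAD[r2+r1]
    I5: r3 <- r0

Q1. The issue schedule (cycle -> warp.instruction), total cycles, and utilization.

cycle 0: W0.I0
cycle 1: W1.I0
cycle 2: W0.I1
cycle 3: W1.I1
cycle 4: W0.I2
cycle 5: W1.I2
cycle 6: idle
cycle 7: idle
cycle 8: idle
cycle 9: idle
cycle 10: idle
cycle 11: W1.I3
cycle 12: W0.I3
cycle 13: W0.I4
cycle 14: W0.I5
cycle 15: idle
cycle 16: idle
cycle 17: idle
cycle 18: idle
cycle 19: W1.I4
cycle 20: W1.I5
cycle 21: W0.I6
cycle 22: W0.I7

Answer: 23 cycles, utilization 14/23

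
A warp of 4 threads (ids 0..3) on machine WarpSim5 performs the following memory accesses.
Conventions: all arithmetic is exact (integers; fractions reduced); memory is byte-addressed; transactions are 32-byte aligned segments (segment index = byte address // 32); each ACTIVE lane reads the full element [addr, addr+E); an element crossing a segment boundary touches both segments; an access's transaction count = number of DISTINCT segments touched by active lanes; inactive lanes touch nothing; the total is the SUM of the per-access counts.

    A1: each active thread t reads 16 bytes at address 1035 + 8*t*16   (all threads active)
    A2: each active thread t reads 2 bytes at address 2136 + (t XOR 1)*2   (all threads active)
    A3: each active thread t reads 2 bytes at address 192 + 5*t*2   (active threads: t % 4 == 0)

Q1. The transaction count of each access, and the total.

A1: 4 transactions
A2: 1 transaction
A3: 1 transaction

Answer: 4,1,1; total 6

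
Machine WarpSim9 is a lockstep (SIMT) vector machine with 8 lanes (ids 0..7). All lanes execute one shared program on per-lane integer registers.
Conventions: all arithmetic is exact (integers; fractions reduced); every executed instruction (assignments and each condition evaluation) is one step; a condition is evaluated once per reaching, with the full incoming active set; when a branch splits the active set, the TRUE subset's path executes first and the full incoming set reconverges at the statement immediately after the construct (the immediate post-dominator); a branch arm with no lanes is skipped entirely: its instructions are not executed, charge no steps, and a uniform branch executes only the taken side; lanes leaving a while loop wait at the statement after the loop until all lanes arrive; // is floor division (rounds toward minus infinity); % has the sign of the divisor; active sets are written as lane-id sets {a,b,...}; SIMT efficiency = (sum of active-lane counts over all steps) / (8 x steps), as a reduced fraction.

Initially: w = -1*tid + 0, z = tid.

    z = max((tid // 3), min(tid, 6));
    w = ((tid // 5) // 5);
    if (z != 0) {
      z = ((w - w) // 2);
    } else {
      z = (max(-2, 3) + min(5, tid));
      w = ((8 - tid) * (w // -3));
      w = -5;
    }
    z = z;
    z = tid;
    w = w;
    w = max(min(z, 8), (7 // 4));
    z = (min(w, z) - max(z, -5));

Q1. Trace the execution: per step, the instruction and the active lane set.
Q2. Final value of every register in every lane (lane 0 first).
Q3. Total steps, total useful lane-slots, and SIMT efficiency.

step 0: z <- max((tid // 3), min(tid, 6)) {0,1,2,3,4,5,6,7}
step 1: w <- ((tid // 5) // 5)       {0,1,2,3,4,5,6,7}
step 2: eval (z != 0)                {0,1,2,3,4,5,6,7}
step 3: z <- ((w - w) // 2)          {1,2,3,4,5,6,7}
step 4: z <- (max(-2, 3) + min(5, tid)) {0}
step 5: w <- ((8 - tid) * (w // -3)) {0}
step 6: w <- -5                      {0}
step 7: z <- z                       {0,1,2,3,4,5,6,7}
step 8: z <- tid                     {0,1,2,3,4,5,6,7}
step 9: w <- w                       {0,1,2,3,4,5,6,7}
step 10: w <- max(min(z, 8), (7 // 4)) {0,1,2,3,4,5,6,7}
step 11: z <- (min(w, z) - max(z, -5)) {0,1,2,3,4,5,6,7}

Answer: 12 steps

w: 1,1,2,3,4,5,6,7
z: 0,0,0,0,0,0,0,0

steps = 12; useful = 74; efficiency = 74/96 = 37/48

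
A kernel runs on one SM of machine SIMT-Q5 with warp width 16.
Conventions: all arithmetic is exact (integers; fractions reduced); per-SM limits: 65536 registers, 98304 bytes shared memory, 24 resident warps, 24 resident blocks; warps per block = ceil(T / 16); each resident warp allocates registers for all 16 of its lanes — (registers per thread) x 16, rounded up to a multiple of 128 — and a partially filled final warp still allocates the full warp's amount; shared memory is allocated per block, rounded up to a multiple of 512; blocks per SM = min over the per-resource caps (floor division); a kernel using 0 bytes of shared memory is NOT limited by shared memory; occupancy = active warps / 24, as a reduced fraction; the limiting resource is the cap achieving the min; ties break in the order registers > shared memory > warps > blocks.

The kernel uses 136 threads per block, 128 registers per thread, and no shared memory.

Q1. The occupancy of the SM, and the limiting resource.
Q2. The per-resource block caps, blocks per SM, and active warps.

Answer: occupancy 3/4, limited by warps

registers: 3 blocks
shared memory: no limit (kernel uses none)
warps: 2 blocks
blocks: 24 blocks

Answer: 2 blocks, 18 active warps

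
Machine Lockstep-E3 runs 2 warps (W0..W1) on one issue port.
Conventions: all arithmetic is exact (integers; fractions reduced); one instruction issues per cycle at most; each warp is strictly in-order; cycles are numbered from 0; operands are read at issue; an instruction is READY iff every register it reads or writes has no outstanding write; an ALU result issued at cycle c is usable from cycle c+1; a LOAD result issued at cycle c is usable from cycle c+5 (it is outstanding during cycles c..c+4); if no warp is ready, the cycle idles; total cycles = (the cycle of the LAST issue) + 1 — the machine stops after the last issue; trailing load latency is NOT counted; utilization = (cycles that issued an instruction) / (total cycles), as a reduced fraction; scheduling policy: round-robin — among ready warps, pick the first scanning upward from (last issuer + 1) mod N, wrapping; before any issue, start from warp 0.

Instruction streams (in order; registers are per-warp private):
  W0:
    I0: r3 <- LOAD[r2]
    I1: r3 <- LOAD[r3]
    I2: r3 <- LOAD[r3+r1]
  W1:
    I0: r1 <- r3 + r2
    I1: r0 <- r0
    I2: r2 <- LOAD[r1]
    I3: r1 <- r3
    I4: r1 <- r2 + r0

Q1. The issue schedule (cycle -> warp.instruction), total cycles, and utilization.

cycle 0: W0.I0
cycle 1: W1.I0
cycle 2: W1.I1
cycle 3: W1.I2
cycle 4: W1.I3
cycle 5: W0.I1
cycle 6: idle
cycle 7: idle
cycle 8: W1.I4
cycle 9: idle
cycle 10: W0.I2

Answer: 11 cycles, utilization 8/11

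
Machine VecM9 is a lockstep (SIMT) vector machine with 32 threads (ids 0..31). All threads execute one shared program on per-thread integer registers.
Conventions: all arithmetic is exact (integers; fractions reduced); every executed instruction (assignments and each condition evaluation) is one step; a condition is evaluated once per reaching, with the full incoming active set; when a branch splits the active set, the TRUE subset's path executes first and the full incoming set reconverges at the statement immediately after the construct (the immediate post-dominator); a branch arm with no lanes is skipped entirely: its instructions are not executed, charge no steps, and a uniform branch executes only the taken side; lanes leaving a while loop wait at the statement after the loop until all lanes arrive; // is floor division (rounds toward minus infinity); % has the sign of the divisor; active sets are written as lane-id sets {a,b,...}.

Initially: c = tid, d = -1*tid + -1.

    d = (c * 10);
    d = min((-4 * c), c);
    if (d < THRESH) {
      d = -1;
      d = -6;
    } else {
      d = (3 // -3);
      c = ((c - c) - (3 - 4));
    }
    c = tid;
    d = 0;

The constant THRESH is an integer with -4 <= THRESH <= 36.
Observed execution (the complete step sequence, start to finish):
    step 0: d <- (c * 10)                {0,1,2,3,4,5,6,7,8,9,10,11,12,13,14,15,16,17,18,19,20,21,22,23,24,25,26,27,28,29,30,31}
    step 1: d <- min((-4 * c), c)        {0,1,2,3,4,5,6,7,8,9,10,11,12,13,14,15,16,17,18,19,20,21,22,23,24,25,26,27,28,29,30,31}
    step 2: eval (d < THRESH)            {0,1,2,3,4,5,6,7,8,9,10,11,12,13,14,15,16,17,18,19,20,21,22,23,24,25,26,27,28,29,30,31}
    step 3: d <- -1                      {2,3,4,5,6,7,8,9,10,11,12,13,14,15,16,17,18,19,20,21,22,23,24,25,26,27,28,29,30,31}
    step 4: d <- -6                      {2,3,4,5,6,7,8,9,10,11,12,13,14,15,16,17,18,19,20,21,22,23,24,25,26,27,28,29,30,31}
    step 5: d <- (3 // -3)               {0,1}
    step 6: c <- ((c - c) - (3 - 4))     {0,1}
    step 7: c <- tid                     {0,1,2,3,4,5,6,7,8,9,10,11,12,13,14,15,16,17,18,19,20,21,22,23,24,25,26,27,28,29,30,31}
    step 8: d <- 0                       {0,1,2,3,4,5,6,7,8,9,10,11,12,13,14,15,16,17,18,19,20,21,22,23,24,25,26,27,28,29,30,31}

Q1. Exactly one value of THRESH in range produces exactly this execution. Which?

Answer: THRESH = -4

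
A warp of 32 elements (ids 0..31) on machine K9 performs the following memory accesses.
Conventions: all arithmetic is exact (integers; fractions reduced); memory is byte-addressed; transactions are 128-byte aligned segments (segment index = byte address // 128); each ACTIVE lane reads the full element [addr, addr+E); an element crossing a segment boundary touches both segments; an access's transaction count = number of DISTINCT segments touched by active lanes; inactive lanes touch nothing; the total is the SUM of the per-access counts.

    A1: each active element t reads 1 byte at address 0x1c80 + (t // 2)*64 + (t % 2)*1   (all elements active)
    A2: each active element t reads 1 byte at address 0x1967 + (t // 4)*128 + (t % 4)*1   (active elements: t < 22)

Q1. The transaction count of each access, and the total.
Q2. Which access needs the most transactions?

A1: 8 transactions
A2: 6 transactions

Answer: 8,6; total 14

Answer: A1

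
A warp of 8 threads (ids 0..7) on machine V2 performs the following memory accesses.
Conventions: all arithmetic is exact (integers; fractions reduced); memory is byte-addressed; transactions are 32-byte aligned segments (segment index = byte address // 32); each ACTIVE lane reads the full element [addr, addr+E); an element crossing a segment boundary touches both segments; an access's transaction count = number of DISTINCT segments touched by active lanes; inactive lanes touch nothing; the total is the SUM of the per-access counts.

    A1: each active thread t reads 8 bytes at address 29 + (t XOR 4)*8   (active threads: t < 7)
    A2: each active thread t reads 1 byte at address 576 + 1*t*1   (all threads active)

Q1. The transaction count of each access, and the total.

A1: 3 transactions
A2: 1 transaction

Answer: 3,1; total 4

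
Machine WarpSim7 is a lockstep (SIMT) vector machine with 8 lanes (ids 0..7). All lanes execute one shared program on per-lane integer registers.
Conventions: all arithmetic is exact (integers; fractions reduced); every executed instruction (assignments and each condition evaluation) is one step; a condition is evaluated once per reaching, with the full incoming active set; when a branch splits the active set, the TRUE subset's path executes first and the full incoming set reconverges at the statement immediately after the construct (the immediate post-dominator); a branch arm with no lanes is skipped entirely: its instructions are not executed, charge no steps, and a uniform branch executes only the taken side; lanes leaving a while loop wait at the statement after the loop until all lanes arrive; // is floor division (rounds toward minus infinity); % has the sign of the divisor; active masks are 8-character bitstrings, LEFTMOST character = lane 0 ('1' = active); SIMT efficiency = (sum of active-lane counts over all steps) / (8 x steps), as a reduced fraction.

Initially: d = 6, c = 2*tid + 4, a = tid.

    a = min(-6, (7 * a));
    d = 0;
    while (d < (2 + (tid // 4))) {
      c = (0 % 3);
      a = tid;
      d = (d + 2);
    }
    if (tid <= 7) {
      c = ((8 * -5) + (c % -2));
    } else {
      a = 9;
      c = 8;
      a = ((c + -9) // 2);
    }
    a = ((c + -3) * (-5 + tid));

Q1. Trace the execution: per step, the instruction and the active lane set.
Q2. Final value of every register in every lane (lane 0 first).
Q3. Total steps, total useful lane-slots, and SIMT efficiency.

step 0: a <- min(-6, (7 * a))        11111111
step 1: d <- 0                       11111111
step 2: eval (d < (2 + (tid // 4)))  11111111
step 3: c <- (0 % 3)                 11111111
step 4: a <- tid                     11111111
step 5: d <- (d + 2)                 11111111
step 6: eval (d < (2 + (tid // 4)))  11111111
step 7: c <- (0 % 3)                 00001111
step 8: a <- tid                     00001111
step 9: d <- (d + 2)                 00001111
step 10: eval (d < (2 + (tid // 4)))  00001111
step 11: eval (tid <= 7)              11111111
step 12: c <- ((8 * -5) + (c % -2))   11111111
step 13: a <- ((c + -3) * (-5 + tid)) 11111111

Answer: 14 steps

d: 2,2,2,2,4,4,4,4
c: -40,-40,-40,-40,-40,-40,-40,-40
a: 215,172,129,86,43,0,-43,-86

steps = 14; useful = 96; efficiency = 96/112 = 6/7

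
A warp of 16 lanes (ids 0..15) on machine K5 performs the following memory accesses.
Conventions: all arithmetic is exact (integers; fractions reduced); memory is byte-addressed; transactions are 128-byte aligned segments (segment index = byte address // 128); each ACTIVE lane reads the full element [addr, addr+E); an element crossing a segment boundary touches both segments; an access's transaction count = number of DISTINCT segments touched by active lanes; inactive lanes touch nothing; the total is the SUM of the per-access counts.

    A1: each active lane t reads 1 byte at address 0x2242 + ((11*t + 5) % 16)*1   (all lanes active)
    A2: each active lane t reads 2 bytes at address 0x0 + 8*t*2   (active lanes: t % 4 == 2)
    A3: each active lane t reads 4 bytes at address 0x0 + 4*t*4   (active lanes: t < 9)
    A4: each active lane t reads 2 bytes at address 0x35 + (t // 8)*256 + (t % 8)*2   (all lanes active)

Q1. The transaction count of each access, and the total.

A1: 1 transaction
A2: 2 transactions
A3: 2 transactions
A4: 2 transactions

Answer: 1,2,2,2; total 7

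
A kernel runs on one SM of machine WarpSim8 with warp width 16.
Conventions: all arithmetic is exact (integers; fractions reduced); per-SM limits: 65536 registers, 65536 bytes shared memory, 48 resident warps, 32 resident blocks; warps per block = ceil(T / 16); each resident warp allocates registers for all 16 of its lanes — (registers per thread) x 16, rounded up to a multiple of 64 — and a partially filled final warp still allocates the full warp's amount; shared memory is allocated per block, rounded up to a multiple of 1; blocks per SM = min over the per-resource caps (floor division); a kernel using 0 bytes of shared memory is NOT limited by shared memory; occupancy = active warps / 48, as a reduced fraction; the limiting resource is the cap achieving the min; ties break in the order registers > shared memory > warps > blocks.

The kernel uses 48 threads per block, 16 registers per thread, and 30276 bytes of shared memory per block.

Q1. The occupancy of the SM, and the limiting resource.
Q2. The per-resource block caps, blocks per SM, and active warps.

Answer: occupancy 1/8, limited by shared memory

registers: 85 blocks
shared memory: 2 blocks
warps: 16 blocks
blocks: 32 blocks

Answer: 2 blocks, 6 active warps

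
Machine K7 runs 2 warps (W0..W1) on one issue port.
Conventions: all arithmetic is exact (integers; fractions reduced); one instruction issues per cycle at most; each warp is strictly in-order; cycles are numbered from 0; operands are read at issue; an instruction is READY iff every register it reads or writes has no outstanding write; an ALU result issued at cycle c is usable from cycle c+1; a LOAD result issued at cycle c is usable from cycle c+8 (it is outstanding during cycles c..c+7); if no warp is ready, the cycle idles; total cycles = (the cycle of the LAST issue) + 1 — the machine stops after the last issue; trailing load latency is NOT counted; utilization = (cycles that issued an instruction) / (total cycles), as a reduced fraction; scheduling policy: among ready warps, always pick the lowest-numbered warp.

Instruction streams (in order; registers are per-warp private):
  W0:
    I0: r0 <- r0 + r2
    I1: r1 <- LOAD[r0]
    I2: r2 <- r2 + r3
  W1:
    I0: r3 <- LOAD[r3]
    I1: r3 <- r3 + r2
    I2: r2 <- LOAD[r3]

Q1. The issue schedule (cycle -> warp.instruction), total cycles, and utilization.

cycle 0: W0.I0
cycle 1: W0.I1
cycle 2: W0.I2
cycle 3: W1.I0
cycle 4: idle
cycle 5: idle
cycle 6: idle
cycle 7: idle
cycle 8: idle
cycle 9: idle
cycle 10: idle
cycle 11: W1.I1
cycle 12: W1.I2

Answer: 13 cycles, utilization 6/13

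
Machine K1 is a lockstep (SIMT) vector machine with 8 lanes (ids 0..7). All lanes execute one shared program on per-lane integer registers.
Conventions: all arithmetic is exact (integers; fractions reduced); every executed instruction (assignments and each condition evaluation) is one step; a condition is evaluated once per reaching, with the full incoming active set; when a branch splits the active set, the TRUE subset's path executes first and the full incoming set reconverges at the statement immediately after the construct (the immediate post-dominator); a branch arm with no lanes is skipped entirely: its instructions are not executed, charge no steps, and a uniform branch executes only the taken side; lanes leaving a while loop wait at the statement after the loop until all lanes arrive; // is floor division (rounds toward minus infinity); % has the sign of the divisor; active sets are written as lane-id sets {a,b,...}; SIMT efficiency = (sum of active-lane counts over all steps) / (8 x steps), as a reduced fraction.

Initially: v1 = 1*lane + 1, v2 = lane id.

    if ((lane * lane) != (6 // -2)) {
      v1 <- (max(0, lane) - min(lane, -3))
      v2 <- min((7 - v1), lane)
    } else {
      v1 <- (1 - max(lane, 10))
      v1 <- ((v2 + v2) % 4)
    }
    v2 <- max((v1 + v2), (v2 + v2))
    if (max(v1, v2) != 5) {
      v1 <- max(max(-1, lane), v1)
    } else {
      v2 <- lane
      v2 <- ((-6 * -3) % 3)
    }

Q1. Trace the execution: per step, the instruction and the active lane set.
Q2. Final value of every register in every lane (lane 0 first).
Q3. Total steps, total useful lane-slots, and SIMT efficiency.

step 0: eval ((lane * lane) != (6 // -2)) {0,1,2,3,4,5,6,7}
step 1: v1 <- (max(0, lane) - min(lane, -3)) {0,1,2,3,4,5,6,7}
step 2: v2 <- min((7 - v1), lane)    {0,1,2,3,4,5,6,7}
step 3: v2 <- max((v1 + v2), (v2 + v2)) {0,1,2,3,4,5,6,7}
step 4: eval (max(v1, v2) != 5)      {0,1,2,3,4,5,6,7}
step 5: v1 <- max(max(-1, lane), v1) {0,2,3,4,5,6,7}
step 6: v2 <- lane                   {1}
step 7: v2 <- ((-6 * -3) % 3)        {1}

Answer: 8 steps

v1: 3,4,5,6,7,8,9,10
v2: 3,0,7,7,7,7,7,7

steps = 8; useful = 49; efficiency = 49/64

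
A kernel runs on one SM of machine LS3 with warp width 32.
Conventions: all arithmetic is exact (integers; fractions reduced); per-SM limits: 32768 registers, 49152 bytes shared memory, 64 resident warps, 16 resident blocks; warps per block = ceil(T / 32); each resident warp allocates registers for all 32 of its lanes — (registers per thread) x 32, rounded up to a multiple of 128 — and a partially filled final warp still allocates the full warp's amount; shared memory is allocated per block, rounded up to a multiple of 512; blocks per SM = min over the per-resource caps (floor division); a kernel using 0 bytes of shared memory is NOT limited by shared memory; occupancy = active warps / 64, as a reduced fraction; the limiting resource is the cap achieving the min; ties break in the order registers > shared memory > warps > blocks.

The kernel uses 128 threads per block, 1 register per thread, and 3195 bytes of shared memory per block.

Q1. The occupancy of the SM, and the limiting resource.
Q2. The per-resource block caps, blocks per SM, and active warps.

Answer: occupancy 13/16, limited by shared memory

registers: 64 blocks
shared memory: 13 blocks
warps: 16 blocks
blocks: 16 blocks

Answer: 13 blocks, 52 active warps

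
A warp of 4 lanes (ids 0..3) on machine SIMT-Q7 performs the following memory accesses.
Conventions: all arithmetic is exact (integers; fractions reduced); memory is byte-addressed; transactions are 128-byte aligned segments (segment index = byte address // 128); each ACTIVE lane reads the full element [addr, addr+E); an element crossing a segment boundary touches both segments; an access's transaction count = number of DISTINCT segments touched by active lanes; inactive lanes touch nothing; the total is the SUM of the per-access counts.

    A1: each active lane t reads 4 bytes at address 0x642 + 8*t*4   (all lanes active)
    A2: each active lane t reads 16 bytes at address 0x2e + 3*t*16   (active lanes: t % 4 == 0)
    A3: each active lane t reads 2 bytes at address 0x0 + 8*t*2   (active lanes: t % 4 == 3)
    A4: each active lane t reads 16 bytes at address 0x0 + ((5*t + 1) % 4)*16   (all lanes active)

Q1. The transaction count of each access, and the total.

A1: 2 transactions
A2: 1 transaction
A3: 1 transaction
A4: 1 transaction

Answer: 2,1,1,1; total 5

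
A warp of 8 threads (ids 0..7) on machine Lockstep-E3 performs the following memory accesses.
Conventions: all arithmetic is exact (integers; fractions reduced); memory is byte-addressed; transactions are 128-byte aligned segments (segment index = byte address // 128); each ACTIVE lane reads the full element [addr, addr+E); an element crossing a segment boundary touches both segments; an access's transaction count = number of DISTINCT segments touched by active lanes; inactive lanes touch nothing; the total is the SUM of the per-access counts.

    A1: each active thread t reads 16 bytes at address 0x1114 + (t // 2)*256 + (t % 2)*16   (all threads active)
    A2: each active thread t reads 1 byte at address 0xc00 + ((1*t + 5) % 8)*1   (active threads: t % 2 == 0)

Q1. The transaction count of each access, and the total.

A1: 4 transactions
A2: 1 transaction

Answer: 4,1; total 5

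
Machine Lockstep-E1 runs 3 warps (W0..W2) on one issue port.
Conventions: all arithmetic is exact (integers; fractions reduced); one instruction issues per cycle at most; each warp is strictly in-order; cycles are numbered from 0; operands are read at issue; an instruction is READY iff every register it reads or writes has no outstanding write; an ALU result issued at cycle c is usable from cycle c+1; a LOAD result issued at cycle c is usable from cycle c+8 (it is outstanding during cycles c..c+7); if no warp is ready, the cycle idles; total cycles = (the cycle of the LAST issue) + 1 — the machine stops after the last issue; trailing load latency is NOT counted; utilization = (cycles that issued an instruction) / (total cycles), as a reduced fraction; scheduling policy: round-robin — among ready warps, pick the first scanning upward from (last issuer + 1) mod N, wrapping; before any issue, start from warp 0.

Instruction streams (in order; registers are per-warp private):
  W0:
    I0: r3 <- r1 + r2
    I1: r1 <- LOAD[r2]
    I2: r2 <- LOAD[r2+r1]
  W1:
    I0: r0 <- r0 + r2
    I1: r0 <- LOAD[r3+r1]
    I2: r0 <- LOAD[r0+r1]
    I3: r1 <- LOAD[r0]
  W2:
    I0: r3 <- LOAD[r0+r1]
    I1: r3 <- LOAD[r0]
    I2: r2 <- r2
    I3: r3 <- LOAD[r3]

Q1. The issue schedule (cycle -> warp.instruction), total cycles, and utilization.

cycle 0: W0.I0
cycle 1: W1.I0
cycle 2: W2.I0
cycle 3: W0.I1
cycle 4: W1.I1
cycle 5: idle
cycle 6: idle
cycle 7: idle
cycle 8: idle
cycle 9: idle
cycle 10: W2.I1
cycle 11: W0.I2
cycle 12: W1.I2
cycle 13: W2.I2
cycle 14: idle
cycle 15: idle
cycle 16: idle
cycle 17: idle
cycle 18: W2.I3
cycle 19: idle
cycle 20: W1.I3

Answer: 21 cycles, utilization 11/21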